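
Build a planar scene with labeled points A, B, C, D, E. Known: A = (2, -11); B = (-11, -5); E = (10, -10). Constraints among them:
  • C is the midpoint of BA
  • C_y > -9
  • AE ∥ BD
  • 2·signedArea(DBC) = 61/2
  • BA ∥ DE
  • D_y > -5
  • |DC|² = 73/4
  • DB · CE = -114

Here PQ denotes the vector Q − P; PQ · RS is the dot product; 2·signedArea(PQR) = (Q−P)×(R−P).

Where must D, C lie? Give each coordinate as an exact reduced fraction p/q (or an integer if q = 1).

C = (-9/2, -8)
D = (-3, -4)

1. D_x = -3  [BA ∥ DE ∩ AE ∥ BD]
2. D_y = -4  [BA ∥ DE ∩ AE ∥ BD]
   → D = (-3, -4)
3. C_x = -9/2  [C is the midpoint of BA]
4. C_y = -8  [C is the midpoint of BA]
   → C = (-9/2, -8)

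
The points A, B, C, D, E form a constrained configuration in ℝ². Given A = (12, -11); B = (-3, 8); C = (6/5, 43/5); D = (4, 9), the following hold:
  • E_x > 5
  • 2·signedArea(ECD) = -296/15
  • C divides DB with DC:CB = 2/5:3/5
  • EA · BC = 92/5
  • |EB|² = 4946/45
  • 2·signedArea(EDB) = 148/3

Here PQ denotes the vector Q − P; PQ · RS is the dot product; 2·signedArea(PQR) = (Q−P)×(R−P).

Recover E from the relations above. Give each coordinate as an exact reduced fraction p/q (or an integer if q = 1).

1. E_x = 86/15  [2·signedArea(EDB) = 148/3 ∩ EA · BC = 92/5]
2. E_y = 11/5  [2·signedArea(EDB) = 148/3 ∩ EA · BC = 92/5]
   → E = (86/15, 11/5)

E = (86/15, 11/5)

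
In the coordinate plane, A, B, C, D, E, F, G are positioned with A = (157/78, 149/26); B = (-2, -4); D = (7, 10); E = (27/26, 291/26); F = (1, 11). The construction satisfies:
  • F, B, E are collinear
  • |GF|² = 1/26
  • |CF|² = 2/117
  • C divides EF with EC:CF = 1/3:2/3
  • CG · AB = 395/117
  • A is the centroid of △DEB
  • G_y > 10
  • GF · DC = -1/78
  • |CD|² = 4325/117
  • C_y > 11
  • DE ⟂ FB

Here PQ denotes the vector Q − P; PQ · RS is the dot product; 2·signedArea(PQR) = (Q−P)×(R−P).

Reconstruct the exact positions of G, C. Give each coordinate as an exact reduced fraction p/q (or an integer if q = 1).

1. C_x = 40/39  [C divides EF with EC:CF = 1/3:2/3]
2. C_y = 434/39  [C divides EF with EC:CF = 1/3:2/3]
   → C = (40/39, 434/39)
3. G_x = 25/26  [GF · DC = -1/78 ∩ CG · AB = 395/117]
4. G_y = 281/26  [GF · DC = -1/78 ∩ CG · AB = 395/117]
   → G = (25/26, 281/26)

C = (40/39, 434/39)
G = (25/26, 281/26)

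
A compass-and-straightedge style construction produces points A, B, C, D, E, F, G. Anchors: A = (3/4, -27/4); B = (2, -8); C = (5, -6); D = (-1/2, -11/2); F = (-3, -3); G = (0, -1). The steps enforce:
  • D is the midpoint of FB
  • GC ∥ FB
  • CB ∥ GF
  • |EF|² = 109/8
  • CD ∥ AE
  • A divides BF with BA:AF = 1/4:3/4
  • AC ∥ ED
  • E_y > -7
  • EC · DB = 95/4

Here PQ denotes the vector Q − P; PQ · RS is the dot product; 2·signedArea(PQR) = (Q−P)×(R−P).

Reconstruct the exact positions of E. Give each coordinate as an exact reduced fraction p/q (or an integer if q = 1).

1. E_x = -19/4  [AC ∥ ED ∩ CD ∥ AE]
2. E_y = -25/4  [AC ∥ ED ∩ CD ∥ AE]
   → E = (-19/4, -25/4)

E = (-19/4, -25/4)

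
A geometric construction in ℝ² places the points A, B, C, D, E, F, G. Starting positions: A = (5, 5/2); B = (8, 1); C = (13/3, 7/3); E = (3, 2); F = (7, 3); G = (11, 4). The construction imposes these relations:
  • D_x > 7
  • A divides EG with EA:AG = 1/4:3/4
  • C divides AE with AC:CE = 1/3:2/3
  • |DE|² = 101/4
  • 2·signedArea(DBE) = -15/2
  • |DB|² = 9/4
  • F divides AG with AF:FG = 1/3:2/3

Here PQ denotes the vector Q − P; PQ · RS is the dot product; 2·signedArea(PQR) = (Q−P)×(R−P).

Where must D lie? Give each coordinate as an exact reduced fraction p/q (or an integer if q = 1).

D = (8, 5/2)

1. D_x = 8  [line -1·x + -5·y + 41/2 = 0 ∩ |DE|² = 101/4]
2. D_y = 5/2  [line -1·x + -5·y + 41/2 = 0 ∩ |DE|² = 101/4]
   → D = (8, 5/2)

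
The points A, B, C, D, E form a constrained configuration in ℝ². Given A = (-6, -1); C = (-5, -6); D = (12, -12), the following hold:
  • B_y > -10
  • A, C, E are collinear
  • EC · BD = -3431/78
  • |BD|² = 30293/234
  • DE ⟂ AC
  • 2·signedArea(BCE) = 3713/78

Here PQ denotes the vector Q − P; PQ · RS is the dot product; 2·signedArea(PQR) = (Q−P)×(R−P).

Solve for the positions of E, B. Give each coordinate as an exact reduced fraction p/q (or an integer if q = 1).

1. E_x = -83/26  [A, C, E are collinear ∩ DE ⟂ AC]
2. E_y = -391/26  [A, C, E are collinear ∩ DE ⟂ AC]
   → E = (-83/26, -391/26)
3. B_x = 73/78  [2·signedArea(BCE) = 3713/78 ∩ EC · BD = -3431/78]
4. B_y = -243/26  [2·signedArea(BCE) = 3713/78 ∩ EC · BD = -3431/78]
   → B = (73/78, -243/26)

B = (73/78, -243/26)
E = (-83/26, -391/26)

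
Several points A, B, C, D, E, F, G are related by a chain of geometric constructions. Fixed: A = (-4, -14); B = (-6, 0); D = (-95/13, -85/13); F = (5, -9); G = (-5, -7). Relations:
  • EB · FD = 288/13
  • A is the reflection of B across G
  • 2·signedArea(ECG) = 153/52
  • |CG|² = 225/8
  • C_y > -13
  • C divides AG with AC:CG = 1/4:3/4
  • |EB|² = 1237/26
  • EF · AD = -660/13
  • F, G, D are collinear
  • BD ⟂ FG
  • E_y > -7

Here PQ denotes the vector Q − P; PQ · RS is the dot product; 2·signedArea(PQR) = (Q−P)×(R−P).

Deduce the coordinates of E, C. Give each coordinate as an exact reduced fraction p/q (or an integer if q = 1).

C = (-17/4, -49/4)
E = (-145/26, -179/26)

1. E_x = -145/26  [EF · AD = -660/13 ∩ EB · FD = 288/13]
2. E_y = -179/26  [EF · AD = -660/13 ∩ EB · FD = 288/13]
   → E = (-145/26, -179/26)
3. C_x = -17/4  [2·signedArea(ECG) = 153/52 ∩ C divides AG with AC:CG = 1/4:3/4]
4. C_y = -49/4  [2·signedArea(ECG) = 153/52 ∩ C divides AG with AC:CG = 1/4:3/4]
   → C = (-17/4, -49/4)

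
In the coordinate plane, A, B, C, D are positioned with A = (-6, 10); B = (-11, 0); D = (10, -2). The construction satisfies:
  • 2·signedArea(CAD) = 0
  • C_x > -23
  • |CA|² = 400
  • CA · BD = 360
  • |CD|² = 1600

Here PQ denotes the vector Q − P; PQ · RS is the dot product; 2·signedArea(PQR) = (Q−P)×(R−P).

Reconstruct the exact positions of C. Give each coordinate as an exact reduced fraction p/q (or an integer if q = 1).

1. C_x = -22  [2·signedArea(CAD) = 0 ∩ CA · BD = 360]
2. C_y = 22  [2·signedArea(CAD) = 0 ∩ CA · BD = 360]
   → C = (-22, 22)

C = (-22, 22)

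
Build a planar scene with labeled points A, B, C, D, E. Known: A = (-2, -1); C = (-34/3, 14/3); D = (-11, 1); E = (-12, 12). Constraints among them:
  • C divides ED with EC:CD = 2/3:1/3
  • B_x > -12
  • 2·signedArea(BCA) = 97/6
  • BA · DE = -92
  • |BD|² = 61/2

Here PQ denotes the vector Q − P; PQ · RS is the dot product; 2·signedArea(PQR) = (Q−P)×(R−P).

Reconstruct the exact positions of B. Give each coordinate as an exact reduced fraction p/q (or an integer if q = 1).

B = (-23/2, 13/2)

1. B_x = -23/2  [2·signedArea(BCA) = 97/6 ∩ BA · DE = -92]
2. B_y = 13/2  [2·signedArea(BCA) = 97/6 ∩ BA · DE = -92]
   → B = (-23/2, 13/2)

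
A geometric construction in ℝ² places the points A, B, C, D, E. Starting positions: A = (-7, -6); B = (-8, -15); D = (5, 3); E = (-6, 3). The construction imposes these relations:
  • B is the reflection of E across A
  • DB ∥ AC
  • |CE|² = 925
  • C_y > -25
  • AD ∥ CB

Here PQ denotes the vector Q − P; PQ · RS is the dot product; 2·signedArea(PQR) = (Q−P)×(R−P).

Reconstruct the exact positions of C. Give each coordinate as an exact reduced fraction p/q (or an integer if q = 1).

1. C_x = -20  [AD ∥ CB ∩ DB ∥ AC]
2. C_y = -24  [AD ∥ CB ∩ DB ∥ AC]
   → C = (-20, -24)

C = (-20, -24)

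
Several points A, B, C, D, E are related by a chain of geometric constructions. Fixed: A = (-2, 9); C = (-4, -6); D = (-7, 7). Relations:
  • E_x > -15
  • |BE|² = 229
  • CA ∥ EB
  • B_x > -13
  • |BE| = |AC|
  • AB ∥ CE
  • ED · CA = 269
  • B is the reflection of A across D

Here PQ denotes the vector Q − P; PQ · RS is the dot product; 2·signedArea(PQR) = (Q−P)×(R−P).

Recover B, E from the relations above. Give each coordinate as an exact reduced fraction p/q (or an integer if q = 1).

1. B_x = -12  [B is the reflection of A across D]
2. B_y = 5  [B is the reflection of A across D]
   → B = (-12, 5)
3. E_x = -14  [CA ∥ EB ∩ AB ∥ CE]
4. E_y = -10  [CA ∥ EB ∩ AB ∥ CE]
   → E = (-14, -10)

B = (-12, 5)
E = (-14, -10)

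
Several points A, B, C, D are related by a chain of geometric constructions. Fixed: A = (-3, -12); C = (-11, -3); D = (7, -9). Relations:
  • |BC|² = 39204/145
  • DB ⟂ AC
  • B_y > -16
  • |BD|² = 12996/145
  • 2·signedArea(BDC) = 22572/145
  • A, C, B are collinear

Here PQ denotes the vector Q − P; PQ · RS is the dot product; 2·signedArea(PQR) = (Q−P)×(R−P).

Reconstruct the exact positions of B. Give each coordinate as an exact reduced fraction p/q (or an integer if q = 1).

1. B_x = -11/145  [A, C, B are collinear ∩ DB ⟂ AC]
2. B_y = -2217/145  [A, C, B are collinear ∩ DB ⟂ AC]
   → B = (-11/145, -2217/145)

B = (-11/145, -2217/145)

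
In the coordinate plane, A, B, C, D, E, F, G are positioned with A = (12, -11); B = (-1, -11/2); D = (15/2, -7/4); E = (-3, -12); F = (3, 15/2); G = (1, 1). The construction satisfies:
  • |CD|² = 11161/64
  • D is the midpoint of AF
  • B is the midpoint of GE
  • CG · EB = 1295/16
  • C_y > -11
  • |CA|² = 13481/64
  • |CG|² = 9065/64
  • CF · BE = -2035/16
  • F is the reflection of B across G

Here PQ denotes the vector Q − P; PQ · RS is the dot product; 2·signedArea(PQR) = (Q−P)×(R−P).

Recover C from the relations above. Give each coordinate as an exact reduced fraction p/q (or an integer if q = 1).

C = (-5/2, -83/8)

1. C_x = -5/2  [line -2·x + -13/2·y + -1159/16 = 0 ∩ |CA|² = 13481/64]
2. C_y = -83/8  [line -2·x + -13/2·y + -1159/16 = 0 ∩ |CA|² = 13481/64]
   → C = (-5/2, -83/8)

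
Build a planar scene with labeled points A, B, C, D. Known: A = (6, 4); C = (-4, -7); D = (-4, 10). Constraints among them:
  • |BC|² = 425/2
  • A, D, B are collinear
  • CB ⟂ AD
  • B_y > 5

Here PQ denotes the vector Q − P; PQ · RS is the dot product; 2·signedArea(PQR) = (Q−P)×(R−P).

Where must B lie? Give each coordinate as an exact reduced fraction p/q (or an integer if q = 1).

B = (7/2, 11/2)

1. B_x = 7/2  [A, D, B are collinear ∩ CB ⟂ AD]
2. B_y = 11/2  [A, D, B are collinear ∩ CB ⟂ AD]
   → B = (7/2, 11/2)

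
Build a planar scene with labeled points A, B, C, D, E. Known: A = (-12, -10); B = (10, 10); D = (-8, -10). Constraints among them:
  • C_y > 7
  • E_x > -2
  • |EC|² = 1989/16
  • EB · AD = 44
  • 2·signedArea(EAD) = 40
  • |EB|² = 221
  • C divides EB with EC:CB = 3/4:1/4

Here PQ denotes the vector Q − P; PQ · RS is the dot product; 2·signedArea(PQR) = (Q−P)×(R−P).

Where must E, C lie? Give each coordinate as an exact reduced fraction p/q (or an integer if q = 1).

C = (29/4, 15/2)
E = (-1, 0)

1. E_x = -1  [2·signedArea(EAD) = 40 ∩ EB · AD = 44]
2. E_y = 0  [2·signedArea(EAD) = 40 ∩ EB · AD = 44]
   → E = (-1, 0)
3. C_x = 29/4  [C divides EB with EC:CB = 3/4:1/4]
4. C_y = 15/2  [C divides EB with EC:CB = 3/4:1/4]
   → C = (29/4, 15/2)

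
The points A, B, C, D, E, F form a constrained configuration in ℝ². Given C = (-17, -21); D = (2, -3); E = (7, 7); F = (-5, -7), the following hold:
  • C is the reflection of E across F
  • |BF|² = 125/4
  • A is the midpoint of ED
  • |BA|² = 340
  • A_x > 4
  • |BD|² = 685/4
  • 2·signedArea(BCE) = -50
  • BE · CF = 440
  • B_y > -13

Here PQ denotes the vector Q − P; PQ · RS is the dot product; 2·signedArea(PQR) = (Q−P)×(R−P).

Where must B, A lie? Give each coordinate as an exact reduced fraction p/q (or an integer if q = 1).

1. B_x = -15/2  [BE · CF = 440 ∩ 2·signedArea(BCE) = -50]
2. B_y = -12  [BE · CF = 440 ∩ 2·signedArea(BCE) = -50]
   → B = (-15/2, -12)
3. A_x = 9/2  [A is the midpoint of ED]
4. A_y = 2  [A is the midpoint of ED]
   → A = (9/2, 2)

A = (9/2, 2)
B = (-15/2, -12)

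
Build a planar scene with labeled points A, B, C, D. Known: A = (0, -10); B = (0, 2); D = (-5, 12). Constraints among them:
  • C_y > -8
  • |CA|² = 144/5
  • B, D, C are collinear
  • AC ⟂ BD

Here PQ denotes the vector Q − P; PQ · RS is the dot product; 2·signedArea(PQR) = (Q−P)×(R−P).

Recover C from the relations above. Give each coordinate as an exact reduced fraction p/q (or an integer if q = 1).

1. C_x = 24/5  [B, D, C are collinear ∩ AC ⟂ BD]
2. C_y = -38/5  [B, D, C are collinear ∩ AC ⟂ BD]
   → C = (24/5, -38/5)

C = (24/5, -38/5)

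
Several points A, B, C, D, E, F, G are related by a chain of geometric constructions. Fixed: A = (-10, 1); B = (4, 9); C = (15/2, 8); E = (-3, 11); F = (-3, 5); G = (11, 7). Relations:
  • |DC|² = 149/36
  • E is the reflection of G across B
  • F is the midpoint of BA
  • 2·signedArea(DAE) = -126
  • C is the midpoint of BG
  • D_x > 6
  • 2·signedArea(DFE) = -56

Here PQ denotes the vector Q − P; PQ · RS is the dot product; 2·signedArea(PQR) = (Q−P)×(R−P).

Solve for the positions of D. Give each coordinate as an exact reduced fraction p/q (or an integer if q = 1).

D = (19/3, 19/3)

1. D_x = 19/3  [2·signedArea(DFE) = -56 ∩ 2·signedArea(DAE) = -126]
2. D_y = 19/3  [2·signedArea(DFE) = -56 ∩ 2·signedArea(DAE) = -126]
   → D = (19/3, 19/3)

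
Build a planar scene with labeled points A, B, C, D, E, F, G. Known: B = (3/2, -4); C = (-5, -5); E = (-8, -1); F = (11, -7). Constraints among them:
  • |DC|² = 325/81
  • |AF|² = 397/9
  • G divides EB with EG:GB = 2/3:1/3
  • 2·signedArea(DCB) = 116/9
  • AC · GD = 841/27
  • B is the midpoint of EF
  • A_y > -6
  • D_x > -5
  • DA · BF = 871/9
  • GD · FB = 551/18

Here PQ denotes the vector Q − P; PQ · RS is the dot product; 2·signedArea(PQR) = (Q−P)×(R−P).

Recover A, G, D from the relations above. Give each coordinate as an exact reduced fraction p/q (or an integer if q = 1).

1. G_x = -5/3  [G divides EB with EG:GB = 2/3:1/3]
2. G_y = -3  [G divides EB with EG:GB = 2/3:1/3]
   → G = (-5/3, -3)
3. D_x = -44/9  [2·signedArea(DCB) = 116/9 ∩ GD · FB = 551/18]
4. D_y = -3  [2·signedArea(DCB) = 116/9 ∩ GD · FB = 551/18]
   → D = (-44/9, -3)
5. A_x = 14/3  [AC · GD = 841/27 ∩ DA · BF = 871/9]
6. A_y = -5  [AC · GD = 841/27 ∩ DA · BF = 871/9]
   → A = (14/3, -5)

A = (14/3, -5)
D = (-44/9, -3)
G = (-5/3, -3)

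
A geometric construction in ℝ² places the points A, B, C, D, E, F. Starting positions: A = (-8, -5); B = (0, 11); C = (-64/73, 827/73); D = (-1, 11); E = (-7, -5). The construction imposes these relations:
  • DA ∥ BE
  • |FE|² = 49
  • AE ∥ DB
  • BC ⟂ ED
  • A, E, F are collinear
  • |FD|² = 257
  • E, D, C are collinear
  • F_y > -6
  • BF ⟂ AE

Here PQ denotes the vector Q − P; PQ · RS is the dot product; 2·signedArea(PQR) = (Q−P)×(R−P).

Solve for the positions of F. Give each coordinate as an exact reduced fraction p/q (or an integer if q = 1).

1. F_x = 0  [A, E, F are collinear ∩ BF ⟂ AE]
2. F_y = -5  [A, E, F are collinear ∩ BF ⟂ AE]
   → F = (0, -5)

F = (0, -5)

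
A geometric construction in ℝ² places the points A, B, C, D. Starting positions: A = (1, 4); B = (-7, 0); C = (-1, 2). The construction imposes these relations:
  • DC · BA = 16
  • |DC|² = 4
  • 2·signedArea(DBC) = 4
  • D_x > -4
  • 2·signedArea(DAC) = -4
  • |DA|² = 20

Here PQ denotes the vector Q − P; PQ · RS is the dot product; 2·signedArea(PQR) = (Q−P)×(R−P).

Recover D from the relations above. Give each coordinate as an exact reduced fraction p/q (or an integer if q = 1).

1. D_x = -3  [2·signedArea(DAC) = -4 ∩ DC · BA = 16]
2. D_y = 2  [2·signedArea(DAC) = -4 ∩ DC · BA = 16]
   → D = (-3, 2)

D = (-3, 2)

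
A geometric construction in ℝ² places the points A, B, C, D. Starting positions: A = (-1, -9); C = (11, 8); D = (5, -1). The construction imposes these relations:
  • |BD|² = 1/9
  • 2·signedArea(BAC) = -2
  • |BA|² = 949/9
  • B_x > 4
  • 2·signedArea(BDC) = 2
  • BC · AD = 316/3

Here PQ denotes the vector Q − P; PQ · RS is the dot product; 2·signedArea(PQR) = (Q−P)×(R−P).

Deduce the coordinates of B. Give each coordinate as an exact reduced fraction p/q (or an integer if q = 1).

1. B_x = 5  [2·signedArea(BAC) = -2 ∩ 2·signedArea(BDC) = 2]
2. B_y = -2/3  [2·signedArea(BAC) = -2 ∩ 2·signedArea(BDC) = 2]
   → B = (5, -2/3)

B = (5, -2/3)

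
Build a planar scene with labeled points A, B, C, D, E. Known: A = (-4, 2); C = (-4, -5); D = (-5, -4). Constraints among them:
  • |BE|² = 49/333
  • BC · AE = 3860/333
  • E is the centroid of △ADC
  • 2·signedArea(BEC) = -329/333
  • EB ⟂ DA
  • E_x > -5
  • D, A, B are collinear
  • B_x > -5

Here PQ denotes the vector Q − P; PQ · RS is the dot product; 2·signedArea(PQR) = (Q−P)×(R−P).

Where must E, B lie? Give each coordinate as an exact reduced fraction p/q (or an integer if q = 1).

1. E_x = -13/3  [E is the centroid of △ADC]
2. E_y = -7/3  [E is the centroid of △ADC]
   → E = (-13/3, -7/3)
3. B_x = -523/111  [D, A, B are collinear ∩ EB ⟂ DA]
4. B_y = -84/37  [D, A, B are collinear ∩ EB ⟂ DA]
   → B = (-523/111, -84/37)

B = (-523/111, -84/37)
E = (-13/3, -7/3)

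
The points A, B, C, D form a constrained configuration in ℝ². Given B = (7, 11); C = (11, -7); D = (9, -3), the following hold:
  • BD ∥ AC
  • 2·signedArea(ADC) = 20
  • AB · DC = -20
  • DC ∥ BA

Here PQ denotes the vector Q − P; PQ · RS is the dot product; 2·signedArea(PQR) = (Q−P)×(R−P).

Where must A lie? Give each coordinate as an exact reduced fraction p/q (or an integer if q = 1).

A = (9, 7)

1. A_x = 9  [BD ∥ AC ∩ DC ∥ BA]
2. A_y = 7  [BD ∥ AC ∩ DC ∥ BA]
   → A = (9, 7)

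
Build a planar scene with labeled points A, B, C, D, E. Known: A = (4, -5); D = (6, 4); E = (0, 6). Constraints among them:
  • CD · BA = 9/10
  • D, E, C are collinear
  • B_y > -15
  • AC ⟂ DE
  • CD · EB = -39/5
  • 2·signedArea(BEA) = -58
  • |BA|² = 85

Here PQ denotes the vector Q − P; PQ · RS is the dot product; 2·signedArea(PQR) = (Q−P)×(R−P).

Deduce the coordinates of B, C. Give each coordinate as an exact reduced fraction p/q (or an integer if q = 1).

1. C_x = 69/10  [D, E, C are collinear ∩ AC ⟂ DE]
2. C_y = 37/10  [D, E, C are collinear ∩ AC ⟂ DE]
   → C = (69/10, 37/10)
3. B_x = 2  [2·signedArea(BEA) = -58 ∩ CD · BA = 9/10]
4. B_y = -14  [2·signedArea(BEA) = -58 ∩ CD · BA = 9/10]
   → B = (2, -14)

B = (2, -14)
C = (69/10, 37/10)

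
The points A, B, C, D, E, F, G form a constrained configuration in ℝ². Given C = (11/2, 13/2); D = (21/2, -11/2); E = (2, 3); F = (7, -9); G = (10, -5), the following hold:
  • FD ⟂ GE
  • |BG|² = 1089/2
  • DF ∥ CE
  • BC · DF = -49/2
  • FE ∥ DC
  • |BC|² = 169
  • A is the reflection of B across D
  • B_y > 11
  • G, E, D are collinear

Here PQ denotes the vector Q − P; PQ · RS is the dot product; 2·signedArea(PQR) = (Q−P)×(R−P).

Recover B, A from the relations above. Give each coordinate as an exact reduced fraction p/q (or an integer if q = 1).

A = (55/2, -45/2)
B = (-13/2, 23/2)

1. B_x = -13/2  [line 7/2·x + 7/2·y + -35/2 = 0 ∩ |BG|² = 1089/2]
2. B_y = 23/2  [line 7/2·x + 7/2·y + -35/2 = 0 ∩ |BG|² = 1089/2]
   → B = (-13/2, 23/2)
3. A_x = 55/2  [A is the reflection of B across D]
4. A_y = -45/2  [A is the reflection of B across D]
   → A = (55/2, -45/2)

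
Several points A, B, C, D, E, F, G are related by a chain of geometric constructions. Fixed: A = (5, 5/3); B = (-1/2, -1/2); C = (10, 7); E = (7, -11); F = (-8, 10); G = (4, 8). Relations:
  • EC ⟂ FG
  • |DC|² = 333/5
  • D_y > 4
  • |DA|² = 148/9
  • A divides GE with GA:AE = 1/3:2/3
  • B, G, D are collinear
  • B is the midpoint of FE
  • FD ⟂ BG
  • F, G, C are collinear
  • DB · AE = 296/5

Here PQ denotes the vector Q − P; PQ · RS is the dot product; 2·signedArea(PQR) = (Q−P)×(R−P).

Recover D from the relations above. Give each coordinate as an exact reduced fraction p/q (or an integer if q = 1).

1. D_x = 11/5  [B, G, D are collinear ∩ FD ⟂ BG]
2. D_y = 23/5  [B, G, D are collinear ∩ FD ⟂ BG]
   → D = (11/5, 23/5)

D = (11/5, 23/5)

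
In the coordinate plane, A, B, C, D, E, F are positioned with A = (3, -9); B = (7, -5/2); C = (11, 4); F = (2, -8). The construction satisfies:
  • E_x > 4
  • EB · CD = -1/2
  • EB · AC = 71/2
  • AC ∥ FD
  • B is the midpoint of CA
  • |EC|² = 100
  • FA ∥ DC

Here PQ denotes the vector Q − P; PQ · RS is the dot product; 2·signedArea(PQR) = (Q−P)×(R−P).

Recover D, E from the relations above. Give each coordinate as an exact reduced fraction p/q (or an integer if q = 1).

1. D_x = 10  [FA ∥ DC ∩ AC ∥ FD]
2. D_y = 5  [FA ∥ DC ∩ AC ∥ FD]
   → D = (10, 5)
3. E_x = 5  [EB · CD = -1/2 ∩ EB · AC = 71/2]
4. E_y = -4  [EB · CD = -1/2 ∩ EB · AC = 71/2]
   → E = (5, -4)

D = (10, 5)
E = (5, -4)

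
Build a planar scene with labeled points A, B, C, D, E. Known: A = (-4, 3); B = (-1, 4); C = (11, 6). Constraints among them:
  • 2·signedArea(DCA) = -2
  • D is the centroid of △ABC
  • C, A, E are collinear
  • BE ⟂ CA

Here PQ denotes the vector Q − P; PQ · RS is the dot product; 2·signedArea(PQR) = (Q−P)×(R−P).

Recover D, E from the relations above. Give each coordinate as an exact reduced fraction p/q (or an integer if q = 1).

1. D_x = 2  [D is the centroid of △ABC]
2. D_y = 13/3  [D is the centroid of △ABC]
   → D = (2, 13/3)
3. E_x = -12/13  [C, A, E are collinear ∩ BE ⟂ CA]
4. E_y = 47/13  [C, A, E are collinear ∩ BE ⟂ CA]
   → E = (-12/13, 47/13)

D = (2, 13/3)
E = (-12/13, 47/13)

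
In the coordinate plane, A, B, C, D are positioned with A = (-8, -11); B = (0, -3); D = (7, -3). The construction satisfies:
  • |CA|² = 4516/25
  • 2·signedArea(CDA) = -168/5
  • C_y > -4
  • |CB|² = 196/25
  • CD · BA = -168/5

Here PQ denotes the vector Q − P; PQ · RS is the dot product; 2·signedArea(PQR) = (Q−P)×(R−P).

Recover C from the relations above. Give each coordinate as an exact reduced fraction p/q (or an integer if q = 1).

1. C_x = 14/5  [2·signedArea(CDA) = -168/5 ∩ CD · BA = -168/5]
2. C_y = -3  [2·signedArea(CDA) = -168/5 ∩ CD · BA = -168/5]
   → C = (14/5, -3)

C = (14/5, -3)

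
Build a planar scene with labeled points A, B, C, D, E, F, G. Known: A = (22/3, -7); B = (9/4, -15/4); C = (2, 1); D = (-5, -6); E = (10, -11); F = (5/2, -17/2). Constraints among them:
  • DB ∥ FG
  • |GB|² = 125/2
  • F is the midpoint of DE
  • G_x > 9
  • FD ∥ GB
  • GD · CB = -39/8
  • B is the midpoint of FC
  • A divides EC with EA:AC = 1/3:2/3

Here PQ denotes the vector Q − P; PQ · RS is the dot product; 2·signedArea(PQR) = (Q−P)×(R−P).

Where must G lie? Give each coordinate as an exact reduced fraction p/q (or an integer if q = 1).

1. G_x = 39/4  [FD ∥ GB ∩ DB ∥ FG]
2. G_y = -25/4  [FD ∥ GB ∩ DB ∥ FG]
   → G = (39/4, -25/4)

G = (39/4, -25/4)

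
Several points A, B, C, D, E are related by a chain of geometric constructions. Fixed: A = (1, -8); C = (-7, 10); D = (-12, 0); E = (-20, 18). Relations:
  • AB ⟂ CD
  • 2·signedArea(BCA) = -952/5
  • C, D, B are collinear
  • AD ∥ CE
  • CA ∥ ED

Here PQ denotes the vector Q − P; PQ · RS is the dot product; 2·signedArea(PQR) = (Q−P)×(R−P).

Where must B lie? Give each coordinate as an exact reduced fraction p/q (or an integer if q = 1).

1. B_x = -63/5  [C, D, B are collinear ∩ AB ⟂ CD]
2. B_y = -6/5  [C, D, B are collinear ∩ AB ⟂ CD]
   → B = (-63/5, -6/5)

B = (-63/5, -6/5)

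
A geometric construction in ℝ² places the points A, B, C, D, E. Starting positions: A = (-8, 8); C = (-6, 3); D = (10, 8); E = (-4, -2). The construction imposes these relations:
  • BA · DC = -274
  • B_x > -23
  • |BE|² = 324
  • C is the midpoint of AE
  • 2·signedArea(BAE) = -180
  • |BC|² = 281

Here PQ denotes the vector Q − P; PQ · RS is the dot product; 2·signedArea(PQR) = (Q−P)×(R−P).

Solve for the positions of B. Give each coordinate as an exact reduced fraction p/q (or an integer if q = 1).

1. B_x = -22  [2·signedArea(BAE) = -180 ∩ BA · DC = -274]
2. B_y = -2  [2·signedArea(BAE) = -180 ∩ BA · DC = -274]
   → B = (-22, -2)

B = (-22, -2)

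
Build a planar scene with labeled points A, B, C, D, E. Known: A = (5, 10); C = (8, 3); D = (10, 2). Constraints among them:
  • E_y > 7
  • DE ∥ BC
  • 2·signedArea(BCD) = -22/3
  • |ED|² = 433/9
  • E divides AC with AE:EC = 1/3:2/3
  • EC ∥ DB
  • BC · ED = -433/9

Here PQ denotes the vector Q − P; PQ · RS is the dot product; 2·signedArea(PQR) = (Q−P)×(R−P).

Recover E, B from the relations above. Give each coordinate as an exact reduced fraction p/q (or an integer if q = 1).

B = (12, -8/3)
E = (6, 23/3)

1. E_x = 6  [E divides AC with AE:EC = 1/3:2/3]
2. E_y = 23/3  [E divides AC with AE:EC = 1/3:2/3]
   → E = (6, 23/3)
3. B_x = 12  [DE ∥ BC ∩ EC ∥ DB]
4. B_y = -8/3  [DE ∥ BC ∩ EC ∥ DB]
   → B = (12, -8/3)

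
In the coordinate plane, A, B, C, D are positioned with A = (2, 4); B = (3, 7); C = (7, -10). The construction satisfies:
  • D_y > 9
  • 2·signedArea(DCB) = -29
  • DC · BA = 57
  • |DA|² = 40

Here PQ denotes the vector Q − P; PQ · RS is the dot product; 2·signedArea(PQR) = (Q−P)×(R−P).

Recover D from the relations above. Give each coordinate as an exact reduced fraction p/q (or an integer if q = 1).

D = (4, 10)

1. D_x = 4  [DC · BA = 57 ∩ 2·signedArea(DCB) = -29]
2. D_y = 10  [DC · BA = 57 ∩ 2·signedArea(DCB) = -29]
   → D = (4, 10)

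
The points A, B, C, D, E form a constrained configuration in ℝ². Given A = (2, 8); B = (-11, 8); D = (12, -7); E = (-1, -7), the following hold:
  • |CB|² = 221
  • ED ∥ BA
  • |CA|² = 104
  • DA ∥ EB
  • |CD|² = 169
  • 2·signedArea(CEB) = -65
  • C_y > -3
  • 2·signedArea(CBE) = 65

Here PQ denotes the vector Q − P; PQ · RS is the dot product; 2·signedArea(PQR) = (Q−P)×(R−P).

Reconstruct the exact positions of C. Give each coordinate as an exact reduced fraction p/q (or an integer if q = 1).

C = (0, -2)

1. C_x = 0  [line 15·x + 10·y + 20 = 0 ∩ |CD|² = 169]
2. C_y = -2  [line 15·x + 10·y + 20 = 0 ∩ |CD|² = 169]
   → C = (0, -2)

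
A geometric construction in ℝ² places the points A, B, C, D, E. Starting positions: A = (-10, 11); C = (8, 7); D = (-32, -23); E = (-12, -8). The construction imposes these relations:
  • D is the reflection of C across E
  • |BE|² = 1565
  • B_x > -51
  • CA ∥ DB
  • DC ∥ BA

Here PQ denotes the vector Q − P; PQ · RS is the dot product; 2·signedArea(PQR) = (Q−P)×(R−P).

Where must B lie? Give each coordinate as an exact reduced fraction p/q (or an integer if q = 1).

B = (-50, -19)

1. B_x = -50  [DC ∥ BA ∩ CA ∥ DB]
2. B_y = -19  [DC ∥ BA ∩ CA ∥ DB]
   → B = (-50, -19)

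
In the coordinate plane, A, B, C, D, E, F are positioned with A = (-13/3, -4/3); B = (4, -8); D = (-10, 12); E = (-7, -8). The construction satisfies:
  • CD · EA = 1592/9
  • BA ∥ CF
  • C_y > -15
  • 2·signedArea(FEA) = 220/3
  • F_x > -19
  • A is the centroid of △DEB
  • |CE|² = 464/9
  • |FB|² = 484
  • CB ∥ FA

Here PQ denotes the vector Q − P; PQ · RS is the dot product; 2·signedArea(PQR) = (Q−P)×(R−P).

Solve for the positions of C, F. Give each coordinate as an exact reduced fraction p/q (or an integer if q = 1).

C = (-29/3, -44/3)
F = (-18, -8)

1. C_x = -29/3  [line -8/3·x + -20/3·y + -1112/9 = 0 ∩ |CE|² = 464/9]
2. C_y = -44/3  [line -8/3·x + -20/3·y + -1112/9 = 0 ∩ |CE|² = 464/9]
   → C = (-29/3, -44/3)
3. F_x = -18  [CB ∥ FA ∩ BA ∥ CF]
4. F_y = -8  [CB ∥ FA ∩ BA ∥ CF]
   → F = (-18, -8)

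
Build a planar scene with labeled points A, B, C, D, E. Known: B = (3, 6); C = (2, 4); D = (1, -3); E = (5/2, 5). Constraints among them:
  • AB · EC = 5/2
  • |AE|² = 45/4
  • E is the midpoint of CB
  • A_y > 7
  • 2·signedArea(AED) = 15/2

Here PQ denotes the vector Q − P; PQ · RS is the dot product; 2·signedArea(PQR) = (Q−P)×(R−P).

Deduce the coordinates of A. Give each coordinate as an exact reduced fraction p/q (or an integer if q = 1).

A = (4, 8)

1. A_x = 4  [2·signedArea(AED) = 15/2 ∩ AB · EC = 5/2]
2. A_y = 8  [2·signedArea(AED) = 15/2 ∩ AB · EC = 5/2]
   → A = (4, 8)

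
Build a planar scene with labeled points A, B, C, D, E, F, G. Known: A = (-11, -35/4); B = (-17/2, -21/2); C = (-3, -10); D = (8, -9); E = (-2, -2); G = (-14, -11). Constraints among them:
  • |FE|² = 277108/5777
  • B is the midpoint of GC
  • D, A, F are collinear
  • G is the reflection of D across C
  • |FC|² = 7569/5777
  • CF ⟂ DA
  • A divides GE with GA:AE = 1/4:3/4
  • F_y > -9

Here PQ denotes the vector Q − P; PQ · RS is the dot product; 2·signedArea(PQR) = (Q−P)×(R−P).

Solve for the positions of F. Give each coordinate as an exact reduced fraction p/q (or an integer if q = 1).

F = (-17244/5777, -51158/5777)

1. F_x = -17244/5777  [D, A, F are collinear ∩ CF ⟂ DA]
2. F_y = -51158/5777  [D, A, F are collinear ∩ CF ⟂ DA]
   → F = (-17244/5777, -51158/5777)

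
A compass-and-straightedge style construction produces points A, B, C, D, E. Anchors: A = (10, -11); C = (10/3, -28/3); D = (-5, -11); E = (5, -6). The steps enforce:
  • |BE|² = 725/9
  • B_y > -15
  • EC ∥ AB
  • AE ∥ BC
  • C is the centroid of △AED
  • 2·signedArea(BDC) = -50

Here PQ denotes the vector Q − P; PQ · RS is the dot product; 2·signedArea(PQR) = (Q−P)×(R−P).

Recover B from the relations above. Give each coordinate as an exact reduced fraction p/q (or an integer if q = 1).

1. B_x = 25/3  [AE ∥ BC ∩ EC ∥ AB]
2. B_y = -43/3  [AE ∥ BC ∩ EC ∥ AB]
   → B = (25/3, -43/3)

B = (25/3, -43/3)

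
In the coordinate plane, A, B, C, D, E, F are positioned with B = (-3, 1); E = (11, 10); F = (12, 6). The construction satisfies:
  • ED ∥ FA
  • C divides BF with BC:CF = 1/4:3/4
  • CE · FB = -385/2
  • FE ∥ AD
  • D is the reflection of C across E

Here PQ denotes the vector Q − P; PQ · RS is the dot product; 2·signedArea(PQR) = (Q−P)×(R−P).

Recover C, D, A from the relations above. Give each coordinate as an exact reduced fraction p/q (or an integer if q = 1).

1. C_x = 3/4  [C divides BF with BC:CF = 1/4:3/4]
2. C_y = 9/4  [C divides BF with BC:CF = 1/4:3/4]
   → C = (3/4, 9/4)
3. D_x = 85/4  [D is the reflection of C across E]
4. D_y = 71/4  [D is the reflection of C across E]
   → D = (85/4, 71/4)
5. A_x = 89/4  [FE ∥ AD ∩ ED ∥ FA]
6. A_y = 55/4  [FE ∥ AD ∩ ED ∥ FA]
   → A = (89/4, 55/4)

A = (89/4, 55/4)
C = (3/4, 9/4)
D = (85/4, 71/4)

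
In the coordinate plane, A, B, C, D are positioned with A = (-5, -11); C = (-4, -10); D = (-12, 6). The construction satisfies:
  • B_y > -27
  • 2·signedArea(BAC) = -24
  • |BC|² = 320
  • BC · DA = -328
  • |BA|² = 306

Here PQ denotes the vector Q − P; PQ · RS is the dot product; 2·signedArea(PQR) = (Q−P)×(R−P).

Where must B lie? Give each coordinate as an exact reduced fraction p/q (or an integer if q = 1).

1. B_x = 4  [BC · DA = -328 ∩ 2·signedArea(BAC) = -24]
2. B_y = -26  [BC · DA = -328 ∩ 2·signedArea(BAC) = -24]
   → B = (4, -26)

B = (4, -26)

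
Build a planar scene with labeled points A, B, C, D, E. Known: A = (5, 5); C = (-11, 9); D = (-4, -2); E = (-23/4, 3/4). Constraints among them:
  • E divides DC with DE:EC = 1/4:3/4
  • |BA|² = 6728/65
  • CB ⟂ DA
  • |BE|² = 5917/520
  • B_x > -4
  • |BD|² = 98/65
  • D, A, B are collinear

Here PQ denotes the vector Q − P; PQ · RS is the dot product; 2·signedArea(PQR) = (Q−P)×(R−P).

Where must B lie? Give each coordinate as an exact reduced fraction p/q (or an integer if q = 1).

B = (-197/65, -81/65)

1. B_x = -197/65  [D, A, B are collinear ∩ CB ⟂ DA]
2. B_y = -81/65  [D, A, B are collinear ∩ CB ⟂ DA]
   → B = (-197/65, -81/65)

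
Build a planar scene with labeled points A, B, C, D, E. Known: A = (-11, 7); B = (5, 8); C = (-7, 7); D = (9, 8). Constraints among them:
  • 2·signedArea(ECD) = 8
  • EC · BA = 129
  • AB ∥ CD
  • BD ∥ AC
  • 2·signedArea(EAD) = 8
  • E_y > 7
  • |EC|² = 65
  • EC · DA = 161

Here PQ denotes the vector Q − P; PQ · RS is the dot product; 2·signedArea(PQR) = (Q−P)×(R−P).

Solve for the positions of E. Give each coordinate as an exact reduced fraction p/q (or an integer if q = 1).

E = (1, 8)

1. E_x = 1  [2·signedArea(ECD) = 8 ∩ 2·signedArea(EAD) = 8]
2. E_y = 8  [2·signedArea(ECD) = 8 ∩ 2·signedArea(EAD) = 8]
   → E = (1, 8)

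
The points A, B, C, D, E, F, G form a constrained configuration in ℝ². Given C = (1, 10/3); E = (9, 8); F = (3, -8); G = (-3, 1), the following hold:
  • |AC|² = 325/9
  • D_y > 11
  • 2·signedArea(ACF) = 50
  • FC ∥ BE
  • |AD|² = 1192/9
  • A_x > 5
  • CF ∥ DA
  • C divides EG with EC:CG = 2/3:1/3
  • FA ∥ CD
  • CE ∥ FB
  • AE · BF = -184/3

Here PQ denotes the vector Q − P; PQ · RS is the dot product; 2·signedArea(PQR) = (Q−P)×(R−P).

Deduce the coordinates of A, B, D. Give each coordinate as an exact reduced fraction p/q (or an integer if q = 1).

1. A_x = 6  [line 34/3·x + 2·y + -68 = 0 ∩ |AC|² = 325/9]
2. A_y = 0  [line 34/3·x + 2·y + -68 = 0 ∩ |AC|² = 325/9]
   → A = (6, 0)
3. B_x = 11  [FC ∥ BE ∩ CE ∥ FB]
4. B_y = -10/3  [FC ∥ BE ∩ CE ∥ FB]
   → B = (11, -10/3)
5. D_x = 4  [CF ∥ DA ∩ FA ∥ CD]
6. D_y = 34/3  [CF ∥ DA ∩ FA ∥ CD]
   → D = (4, 34/3)

A = (6, 0)
B = (11, -10/3)
D = (4, 34/3)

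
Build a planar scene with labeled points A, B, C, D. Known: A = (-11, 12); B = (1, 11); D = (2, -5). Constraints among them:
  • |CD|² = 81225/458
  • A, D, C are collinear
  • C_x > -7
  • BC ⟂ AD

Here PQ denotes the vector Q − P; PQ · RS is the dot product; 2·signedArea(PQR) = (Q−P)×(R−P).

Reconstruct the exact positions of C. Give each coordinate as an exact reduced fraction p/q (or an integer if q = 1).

1. C_x = -2789/458  [A, D, C are collinear ∩ BC ⟂ AD]
2. C_y = 2555/458  [A, D, C are collinear ∩ BC ⟂ AD]
   → C = (-2789/458, 2555/458)

C = (-2789/458, 2555/458)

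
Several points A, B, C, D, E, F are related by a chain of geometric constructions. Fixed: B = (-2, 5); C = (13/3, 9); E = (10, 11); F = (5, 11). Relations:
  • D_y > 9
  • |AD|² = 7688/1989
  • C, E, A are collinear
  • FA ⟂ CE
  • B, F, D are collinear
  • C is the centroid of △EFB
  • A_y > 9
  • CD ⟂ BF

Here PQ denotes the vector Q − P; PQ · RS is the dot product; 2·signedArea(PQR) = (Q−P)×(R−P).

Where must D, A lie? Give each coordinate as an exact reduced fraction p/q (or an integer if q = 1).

A = (361/65, 613/65)
D = (185/51, 167/17)

1. D_x = 185/51  [B, F, D are collinear ∩ CD ⟂ BF]
2. D_y = 167/17  [B, F, D are collinear ∩ CD ⟂ BF]
   → D = (185/51, 167/17)
3. A_x = 361/65  [C, E, A are collinear ∩ FA ⟂ CE]
4. A_y = 613/65  [C, E, A are collinear ∩ FA ⟂ CE]
   → A = (361/65, 613/65)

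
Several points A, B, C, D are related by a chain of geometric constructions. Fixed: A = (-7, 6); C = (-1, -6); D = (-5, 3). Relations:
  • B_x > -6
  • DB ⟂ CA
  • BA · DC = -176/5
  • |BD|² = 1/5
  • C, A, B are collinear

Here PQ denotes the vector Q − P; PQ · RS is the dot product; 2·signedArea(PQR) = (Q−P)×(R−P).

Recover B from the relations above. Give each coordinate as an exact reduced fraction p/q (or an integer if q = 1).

1. B_x = -27/5  [C, A, B are collinear ∩ DB ⟂ CA]
2. B_y = 14/5  [C, A, B are collinear ∩ DB ⟂ CA]
   → B = (-27/5, 14/5)

B = (-27/5, 14/5)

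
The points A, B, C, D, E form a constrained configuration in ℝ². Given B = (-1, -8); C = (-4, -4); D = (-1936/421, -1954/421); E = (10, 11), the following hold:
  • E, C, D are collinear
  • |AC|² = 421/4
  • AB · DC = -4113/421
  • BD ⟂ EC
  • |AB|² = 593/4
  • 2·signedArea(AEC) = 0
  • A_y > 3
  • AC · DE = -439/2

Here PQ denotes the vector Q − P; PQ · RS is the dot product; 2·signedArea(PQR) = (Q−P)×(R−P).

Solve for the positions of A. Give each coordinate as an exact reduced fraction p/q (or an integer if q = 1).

1. A_x = 3  [2·signedArea(AEC) = 0 ∩ AB · DC = -4113/421]
2. A_y = 7/2  [2·signedArea(AEC) = 0 ∩ AB · DC = -4113/421]
   → A = (3, 7/2)

A = (3, 7/2)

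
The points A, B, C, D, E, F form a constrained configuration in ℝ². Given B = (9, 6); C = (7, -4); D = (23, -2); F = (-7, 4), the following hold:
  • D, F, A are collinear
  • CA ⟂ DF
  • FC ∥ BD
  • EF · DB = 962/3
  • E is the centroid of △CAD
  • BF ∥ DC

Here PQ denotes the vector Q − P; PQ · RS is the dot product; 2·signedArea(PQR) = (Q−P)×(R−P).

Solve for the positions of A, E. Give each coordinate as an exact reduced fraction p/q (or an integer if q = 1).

A = (8, 1)
E = (38/3, -5/3)

1. A_x = 8  [D, F, A are collinear ∩ CA ⟂ DF]
2. A_y = 1  [D, F, A are collinear ∩ CA ⟂ DF]
   → A = (8, 1)
3. E_x = 38/3  [E is the centroid of △CAD]
4. E_y = -5/3  [E is the centroid of △CAD]
   → E = (38/3, -5/3)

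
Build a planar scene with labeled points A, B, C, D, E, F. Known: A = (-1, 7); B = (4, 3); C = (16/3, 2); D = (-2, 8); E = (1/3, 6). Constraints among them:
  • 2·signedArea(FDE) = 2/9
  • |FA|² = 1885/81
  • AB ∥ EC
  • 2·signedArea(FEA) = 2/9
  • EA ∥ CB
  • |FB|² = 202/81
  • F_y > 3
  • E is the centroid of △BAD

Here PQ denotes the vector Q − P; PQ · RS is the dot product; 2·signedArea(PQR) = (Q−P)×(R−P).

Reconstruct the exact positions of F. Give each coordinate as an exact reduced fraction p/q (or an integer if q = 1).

1. F_x = 25/9  [2·signedArea(FDE) = 2/9 ∩ 2·signedArea(FEA) = 2/9]
2. F_y = 4  [2·signedArea(FDE) = 2/9 ∩ 2·signedArea(FEA) = 2/9]
   → F = (25/9, 4)

F = (25/9, 4)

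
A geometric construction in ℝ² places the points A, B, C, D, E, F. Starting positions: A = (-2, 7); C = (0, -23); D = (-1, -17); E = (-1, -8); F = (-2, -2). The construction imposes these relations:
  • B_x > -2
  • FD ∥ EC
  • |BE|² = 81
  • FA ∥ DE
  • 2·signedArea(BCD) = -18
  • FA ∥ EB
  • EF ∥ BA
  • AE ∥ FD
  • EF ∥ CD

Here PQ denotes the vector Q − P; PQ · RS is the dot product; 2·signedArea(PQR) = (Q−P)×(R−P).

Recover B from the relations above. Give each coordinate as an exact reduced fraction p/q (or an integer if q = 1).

B = (-1, 1)

1. B_x = -1  [EF ∥ BA ∩ FA ∥ EB]
2. B_y = 1  [EF ∥ BA ∩ FA ∥ EB]
   → B = (-1, 1)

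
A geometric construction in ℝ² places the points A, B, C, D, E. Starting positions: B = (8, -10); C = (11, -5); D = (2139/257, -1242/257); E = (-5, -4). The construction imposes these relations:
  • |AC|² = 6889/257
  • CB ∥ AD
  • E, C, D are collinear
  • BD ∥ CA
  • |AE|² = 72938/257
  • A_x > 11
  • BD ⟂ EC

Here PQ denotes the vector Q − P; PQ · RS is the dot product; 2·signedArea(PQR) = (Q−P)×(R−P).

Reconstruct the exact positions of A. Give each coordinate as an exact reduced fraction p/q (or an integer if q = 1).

1. A_x = 2910/257  [CB ∥ AD ∩ BD ∥ CA]
2. A_y = 43/257  [CB ∥ AD ∩ BD ∥ CA]
   → A = (2910/257, 43/257)

A = (2910/257, 43/257)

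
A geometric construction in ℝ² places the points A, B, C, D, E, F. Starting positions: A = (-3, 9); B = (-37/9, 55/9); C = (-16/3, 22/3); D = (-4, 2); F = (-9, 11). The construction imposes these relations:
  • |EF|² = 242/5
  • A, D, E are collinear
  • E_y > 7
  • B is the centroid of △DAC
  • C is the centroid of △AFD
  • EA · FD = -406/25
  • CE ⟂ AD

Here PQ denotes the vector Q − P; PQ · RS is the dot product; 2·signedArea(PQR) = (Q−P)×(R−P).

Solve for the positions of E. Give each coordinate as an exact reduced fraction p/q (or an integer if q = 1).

E = (-82/25, 176/25)

1. E_x = -82/25  [A, D, E are collinear ∩ CE ⟂ AD]
2. E_y = 176/25  [A, D, E are collinear ∩ CE ⟂ AD]
   → E = (-82/25, 176/25)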